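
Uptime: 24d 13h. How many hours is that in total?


Days: 24
Extra hours: 13
Hours per day: 24
Days to hours: 24 x 24 = 576
Total: 576 + 13 = 589

589


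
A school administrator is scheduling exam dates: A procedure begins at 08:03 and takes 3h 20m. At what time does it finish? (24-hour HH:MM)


Start time: 08:03
Adding: 3 hours 20 minutes
Minutes: 3 + 20 = 23
Hours: 8 + 3 + 0 = 11
Result: 11:23

11:23


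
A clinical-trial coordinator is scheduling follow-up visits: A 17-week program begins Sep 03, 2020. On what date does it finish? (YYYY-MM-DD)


Start: 2020-09-03
Weeks to add: 17
Convert to days: 17 x 7 = 119 days
Add 119 days to 2020-09-03
Result: 2020-12-31

2020-12-31


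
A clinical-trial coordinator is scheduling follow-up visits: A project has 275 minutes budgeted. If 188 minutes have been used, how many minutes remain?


Total budget: 275 minutes
Time used: 188 minutes
Remaining: 275 - 188 = 87 minutes
Percent used: 68.4%
Percent remaining: 31.6%

87


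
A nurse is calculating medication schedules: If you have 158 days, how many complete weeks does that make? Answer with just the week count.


Total days: 158
Days per week: 7
Division: 158 / 7 = 22 remainder 4
Complete weeks: 22
Remaining days: 4

22


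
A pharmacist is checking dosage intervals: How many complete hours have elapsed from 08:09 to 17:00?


Start: 08:09
End: 17:00
Hour difference: 17 - 8 = 9 hours
Minute difference: 0 - 9 = -9 minutes
Total minutes: 531
Complete hours: 531 / 60 = 8 (remainder 51)

8


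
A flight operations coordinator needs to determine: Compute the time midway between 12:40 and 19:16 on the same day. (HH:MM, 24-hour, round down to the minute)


Start time: 12:40 = 760 minutes from midnight
End time: 19:16 = 1156 minutes from midnight
Sum: 760 + 1156 = 1916
Midpoint: 1916 / 2 = 958 minutes
Convert: 958 / 60 = 15 hours, 58 minutes
Result: 15:58

15:58


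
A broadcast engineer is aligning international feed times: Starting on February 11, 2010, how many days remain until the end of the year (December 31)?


Start: February 11, 2010
End: December 31, 2010
Days left in February: 17
March: 31
April: 30
May: 31
June: 30
... plus remaining months
Sum of remaining months: 306
Total: 17 + 306 = 323

323


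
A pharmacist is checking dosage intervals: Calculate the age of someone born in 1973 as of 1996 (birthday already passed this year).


Birth year: 1973
Current year: 1996
Age = current year - birth year
Age = 1996 - 1973 = 23

23


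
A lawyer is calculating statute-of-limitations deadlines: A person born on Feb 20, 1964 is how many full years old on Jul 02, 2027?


Birth: 1964-02-20
Reference: 2027-07-02
Year difference: 2027 - 1964 = 63
Has birthday (02-20) occurred by 07-02? Yes
Age in full years: 63

63


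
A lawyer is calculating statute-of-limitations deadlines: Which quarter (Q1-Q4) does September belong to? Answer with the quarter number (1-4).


Month: September (month 9)
Q1: January-March (months 1-3)
Q2: April-June (months 4-6)
Q3: July-September (months 7-9)
Q4: October-December (months 10-12)
Month 9 falls in Q3

3


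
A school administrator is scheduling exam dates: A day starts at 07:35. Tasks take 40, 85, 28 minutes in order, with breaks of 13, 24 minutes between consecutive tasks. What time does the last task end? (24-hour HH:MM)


Start: 07:35 = 455 min from midnight
  after task 1 (40 min): 08:15
  after break (13 min): 08:28
  after task 2 (85 min): 09:53
  after break (24 min): 10:17
  after task 3 (28 min): 10:45
Total elapsed: 190 minutes
End time: 10:45

10:45


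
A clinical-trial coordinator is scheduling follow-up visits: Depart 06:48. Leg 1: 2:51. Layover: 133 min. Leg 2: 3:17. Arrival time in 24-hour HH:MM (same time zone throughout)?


Depart: 06:48
Leg 1: +171 min -> 09:39
Layover: +133 min -> 11:52
Leg 2: +197 min -> 15:09
Total travel: 501 minutes = 8h 21m
Arrival: 15:09

15:09


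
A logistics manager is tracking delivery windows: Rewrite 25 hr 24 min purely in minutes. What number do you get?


Hours: 25
Extra minutes: 24
Minutes per hour: 60
Hours to minutes: 25 x 60 = 1500
Total: 1500 + 24 = 1524

1524


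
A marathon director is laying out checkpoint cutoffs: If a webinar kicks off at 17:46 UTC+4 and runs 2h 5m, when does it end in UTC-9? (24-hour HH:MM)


Start: 17:46 in UTC+4
Step 1 - add duration:
  minutes: 46 + 5 = 51
  hours: 17 + 2 + 0 = 19
  end in UTC+4: 19:51
Step 2 - convert UTC+4 -> UTC-9:
  offset difference: -9 - (4) = -13 hours
  19 + (-13) = 6 -> mod 24 = 6
Result: 06:51 in UTC-9

06:51


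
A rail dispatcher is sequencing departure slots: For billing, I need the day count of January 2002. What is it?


Month: January
Year: 2002
January is a 31-day month
Total: 31 days

31


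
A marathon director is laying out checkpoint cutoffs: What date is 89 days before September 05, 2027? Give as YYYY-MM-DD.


Start: 2027-09-05
Subtracting 89 days
Days already passed in September: 5
After going back through September: 84 more days to subtract
August 2027: 31 days, 53 remaining
July 2027: 31 days, 22 remaining
June 2027 has 30 days, need 22
Result: 2027-06-08

2027-06-08


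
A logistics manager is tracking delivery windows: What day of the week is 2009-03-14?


Date: 2009-03-14
January 1, 2009 is a Thursday
Day of year: 73
Offset from Jan 1: 72 days
72 mod 7 = 2
Result: Saturday

Saturday


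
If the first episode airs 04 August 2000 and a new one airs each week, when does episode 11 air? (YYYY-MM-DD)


First occurrence: 2000-08-04 (occurrence 1)
Each occurrence is 7 days after the previous.
Occurrence 11 is 10 weeks after the first.
10 weeks = 70 days
2000-08-04 + 70 days = 2000-10-13

2000-10-13


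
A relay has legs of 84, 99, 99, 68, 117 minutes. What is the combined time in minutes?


Durations: 84, 99, 99, 68, 117
Running sum: 84
+ 99 = 183
+ 99 = 282
+ 68 = 350
+ 117 = 467
Total duration: 467 minutes
That is 7 hours and 47 minutes

467


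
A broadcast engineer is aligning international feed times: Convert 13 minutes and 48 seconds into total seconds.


Minutes: 13
Seconds: 48
Convert minutes to seconds: 13 x 60 = 780
Add remaining seconds: 780 + 48 = 828

828


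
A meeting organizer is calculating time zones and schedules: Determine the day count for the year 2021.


Year: 2021
Check leap year rules:
Divisible by 4? No
2021 is not a leap year
Days: 365

365


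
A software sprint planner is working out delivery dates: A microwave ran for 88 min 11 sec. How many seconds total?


Minutes: 88
Extra seconds: 11
Seconds per minute: 60
Minutes to seconds: 88 x 60 = 5280
Total: 5280 + 11 = 5291

5291


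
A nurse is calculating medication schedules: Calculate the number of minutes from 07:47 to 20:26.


Start time: 07:47 = 467 minutes from midnight
End time: 20:26 = 1226 minutes from midnight
Difference: 1226 - 467 = 759 minutes
That is 12 hours and 39 minutes

759


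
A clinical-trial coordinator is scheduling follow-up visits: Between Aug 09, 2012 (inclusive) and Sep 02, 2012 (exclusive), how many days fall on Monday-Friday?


Start: 2012-08-09 (Thursday)
End (exclusive): 2012-09-02 (Sunday)
Total calendar days: 24
Full weeks: 24 // 7 = 3 -> 15 weekdays
Remaining 3 days starting on Thursday:
  Thu(w), Fri(w), Sat(-) -> 2 weekdays
Total business days: 15 + 2 = 17

17


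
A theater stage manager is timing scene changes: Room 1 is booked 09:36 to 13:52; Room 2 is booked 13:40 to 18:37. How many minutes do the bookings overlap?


Interval A: [576, 832] minutes from midnight
Interval B: [820, 1117] minutes from midnight
Overlap start = max(576, 820) = 820
Overlap end = min(832, 1117) = 832
Overlap = 832 - 820 = 12 minutes

12


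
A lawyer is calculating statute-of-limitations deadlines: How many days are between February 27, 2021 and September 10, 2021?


Start date: 2021-02-27
End date: 2021-09-10
Feb 2021: +2 days
Mar 2021: +31 days
Apr 2021: +30 days
... (5 more months)
Total: 195 days

195


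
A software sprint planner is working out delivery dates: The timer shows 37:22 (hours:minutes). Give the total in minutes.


Hours: 37
Minutes: 22
Convert hours to minutes: 37 x 60 = 2220
Add remaining minutes: 2220 + 22 = 2242

2242


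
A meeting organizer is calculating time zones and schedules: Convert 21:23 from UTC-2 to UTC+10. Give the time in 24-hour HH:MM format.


Local time: 21:23 at UTC-2 (offset -2h)
Target zone: UTC+10 (offset 10h)
Difference: 10 - (-2) = 12 hours
Calculation: 21 + (12) = 33
Wraparound: (33) mod 24 = 9
Result: 09:23

09:23


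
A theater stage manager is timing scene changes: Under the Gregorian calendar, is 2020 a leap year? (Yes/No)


Year: 2020
Divisible by 4? 2020 / 4 = 505.0 -> Yes
Divisible by 100? 2020 / 100 = 20.2 -> No
Divisible by 4 but not 100, so it IS a leap year

Yes


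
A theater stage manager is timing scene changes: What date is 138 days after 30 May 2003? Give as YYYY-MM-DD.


Start: 2003-05-30
Adding 138 days
Days remaining in May: 1
After May: 137 days still to add
June 2003: 30 days, 107 remaining
July 2003: 31 days, 76 remaining
August 2003: 31 days, 45 remaining
September 2003: 30 days, 15 remaining
Result: 2003-10-15

2003-10-15


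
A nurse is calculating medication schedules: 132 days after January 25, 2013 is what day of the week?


Start: 2013-01-25 (Friday)
Step 1 - find target date: add 132 days
  2013-01-25 + 132 days = 2013-06-06
Step 2 - day of week:
  132 mod 7 = 6
  Friday + 6 days -> Thursday
Result: Thursday (2013-06-06)

Thursday


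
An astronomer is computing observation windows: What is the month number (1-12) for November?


Calendar month order:
10. October
11. November <--
12. December
November is month number 11

11


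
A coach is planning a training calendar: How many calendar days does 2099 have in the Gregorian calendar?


Year: 2099
Check leap year rules:
Divisible by 4? No
2099 is not a leap year
Days: 365

365


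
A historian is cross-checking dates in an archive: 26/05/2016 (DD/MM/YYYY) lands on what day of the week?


Date: 2016-05-26
January 1, 2016 is a Friday
Day of year: 147
Offset from Jan 1: 146 days
146 mod 7 = 6
Result: Thursday

Thursday


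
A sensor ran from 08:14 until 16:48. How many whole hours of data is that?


Start: 08:14
End: 16:48
Hour difference: 16 - 8 = 8 hours
Minute difference: 48 - 14 = 34 minutes
Total minutes: 514
Complete hours: 514 / 60 = 8 (remainder 34)

8


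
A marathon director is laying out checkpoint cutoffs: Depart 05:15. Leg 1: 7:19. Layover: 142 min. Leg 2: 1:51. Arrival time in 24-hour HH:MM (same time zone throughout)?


Depart: 05:15
Leg 1: +439 min -> 12:34
Layover: +142 min -> 14:56
Leg 2: +111 min -> 16:47
Total travel: 692 minutes = 11h 32m
Arrival: 16:47

16:47


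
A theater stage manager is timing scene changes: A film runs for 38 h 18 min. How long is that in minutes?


Hours: 38
Minutes: 18
Convert hours to minutes: 38 x 60 = 2280
Add remaining minutes: 2280 + 18 = 2298

2298


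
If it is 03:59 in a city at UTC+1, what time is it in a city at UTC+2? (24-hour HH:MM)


Local time: 03:59 at UTC+1 (offset 1h)
Target zone: UTC+2 (offset 2h)
Difference: 2 - (1) = 1 hours
Calculation: 3 + (1) = 4
Result: 04:59

04:59


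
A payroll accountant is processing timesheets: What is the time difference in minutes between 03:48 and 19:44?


Start time: 03:48 = 228 minutes from midnight
End time: 19:44 = 1184 minutes from midnight
Difference: 1184 - 228 = 956 minutes
That is 15 hours and 56 minutes

956


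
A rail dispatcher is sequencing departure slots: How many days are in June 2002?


Month: June
Year: 2002
June is a 30-day month
Total: 30 days

30


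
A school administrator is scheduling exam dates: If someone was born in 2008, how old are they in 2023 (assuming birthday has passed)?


Birth year: 2008
Current year: 2023
Age = current year - birth year
Age = 2023 - 2008 = 15

15


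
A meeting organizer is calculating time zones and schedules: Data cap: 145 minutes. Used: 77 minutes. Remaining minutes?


Total budget: 145 minutes
Time used: 77 minutes
Remaining: 145 - 77 = 68 minutes
Percent used: 53.1%
Percent remaining: 46.9%

68


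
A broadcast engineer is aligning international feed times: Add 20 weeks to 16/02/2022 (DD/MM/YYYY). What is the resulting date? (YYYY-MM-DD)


Start: 2022-02-16
Weeks to add: 20
Convert to days: 20 x 7 = 140 days
Add 140 days to 2022-02-16
Result: 2022-07-06

2022-07-06


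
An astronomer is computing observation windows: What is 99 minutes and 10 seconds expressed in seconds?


Minutes: 99
Extra seconds: 10
Seconds per minute: 60
Minutes to seconds: 99 x 60 = 5940
Total: 5940 + 10 = 5950

5950


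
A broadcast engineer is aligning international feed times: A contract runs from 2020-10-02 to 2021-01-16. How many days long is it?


Start date: 2020-10-02
End date: 2021-01-16
Oct 2020: +30 days
Nov 2020: +30 days
Dec 2020: +31 days
Jan 2021: +15 days
Total: 106 days

106


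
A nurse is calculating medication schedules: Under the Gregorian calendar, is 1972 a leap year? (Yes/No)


Year: 1972
Divisible by 4? 1972 / 4 = 493.0 -> Yes
Divisible by 100? 1972 / 100 = 19.72 -> No
Divisible by 4 but not 100, so it IS a leap year

Yes


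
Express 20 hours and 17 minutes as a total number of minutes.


Hours: 20
Extra minutes: 17
Minutes per hour: 60
Hours to minutes: 20 x 60 = 1200
Total: 1200 + 17 = 1217

1217


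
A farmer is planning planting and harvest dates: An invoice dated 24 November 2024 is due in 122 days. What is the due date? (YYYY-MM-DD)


Start: 2024-11-24
Adding 122 days
Days remaining in November: 6
After November: 116 days still to add
December 2024: 31 days, 85 remaining
January 2025: 31 days, 54 remaining
February 2025: 28 days, 26 remaining
March 2025 has 31 days, need 26
Result: 2025-03-26

2025-03-26


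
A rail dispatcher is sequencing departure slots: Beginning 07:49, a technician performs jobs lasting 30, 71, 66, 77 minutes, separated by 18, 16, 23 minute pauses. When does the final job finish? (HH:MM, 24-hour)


Start: 07:49 = 469 min from midnight
  after task 1 (30 min): 08:19
  after break (18 min): 08:37
  after task 2 (71 min): 09:48
  after break (16 min): 10:04
  after task 3 (66 min): 11:10
  after break (23 min): 11:33
  after task 4 (77 min): 12:50
Total elapsed: 301 minutes
End time: 12:50

12:50


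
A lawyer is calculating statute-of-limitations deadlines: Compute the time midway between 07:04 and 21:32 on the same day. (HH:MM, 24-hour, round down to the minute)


Start time: 07:04 = 424 minutes from midnight
End time: 21:32 = 1292 minutes from midnight
Sum: 424 + 1292 = 1716
Midpoint: 1716 / 2 = 858 minutes
Convert: 858 / 60 = 14 hours, 18 minutes
Result: 14:18

14:18


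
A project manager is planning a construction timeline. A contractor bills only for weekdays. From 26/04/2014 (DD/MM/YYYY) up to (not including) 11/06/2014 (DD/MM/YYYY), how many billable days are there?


Start: 2014-04-26 (Saturday)
End (exclusive): 2014-06-11 (Wednesday)
Total calendar days: 46
Full weeks: 46 // 7 = 6 -> 30 weekdays
Remaining 4 days starting on Saturday:
  Sat(-), Sun(-), Mon(w), Tue(w) -> 2 weekdays
Total business days: 30 + 2 = 32

32


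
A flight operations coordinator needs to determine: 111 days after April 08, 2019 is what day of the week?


Start: 2019-04-08 (Monday)
Step 1 - find target date: add 111 days
  2019-04-08 + 111 days = 2019-07-28
Step 2 - day of week:
  111 mod 7 = 6
  Monday + 6 days -> Sunday
Result: Sunday (2019-07-28)

Sunday


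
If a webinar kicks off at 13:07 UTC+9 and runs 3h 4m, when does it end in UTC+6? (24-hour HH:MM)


Start: 13:07 in UTC+9
Step 1 - add duration:
  minutes: 7 + 4 = 11
  hours: 13 + 3 + 0 = 16
  end in UTC+9: 16:11
Step 2 - convert UTC+9 -> UTC+6:
  offset difference: 6 - (9) = -3 hours
  16 + (-3) = 13 -> mod 24 = 13
Result: 13:11 in UTC+6

13:11


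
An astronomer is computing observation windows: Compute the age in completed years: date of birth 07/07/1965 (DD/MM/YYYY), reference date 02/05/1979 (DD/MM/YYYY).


Birth: 1965-07-07
Reference: 1979-05-02
Year difference: 1979 - 1965 = 14
Has birthday (07-07) occurred by 05-02? No
Birthday not yet reached this year -> subtract 1
Age in full years: 13

13


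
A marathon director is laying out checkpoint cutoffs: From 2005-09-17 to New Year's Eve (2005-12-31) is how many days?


Start: September 17, 2005
End: December 31, 2005
Days left in September: 13
October: 31
November: 30
December: 31
Sum of remaining months: 92
Total: 13 + 92 = 105

105


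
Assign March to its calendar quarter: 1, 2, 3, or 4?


Month: March (month 3)
Q1: January-March (months 1-3)
Q2: April-June (months 4-6)
Q3: July-September (months 7-9)
Q4: October-December (months 10-12)
Month 3 falls in Q1

1


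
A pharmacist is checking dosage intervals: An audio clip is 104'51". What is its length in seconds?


Minutes: 104
Seconds: 51
Convert minutes to seconds: 104 x 60 = 6240
Add remaining seconds: 6240 + 51 = 6291

6291


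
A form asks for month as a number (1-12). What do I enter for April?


Calendar month order:
3. March
4. April <--
5. May
April is month number 4

4


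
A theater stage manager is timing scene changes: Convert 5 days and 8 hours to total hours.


Days: 5
Extra hours: 8
Hours per day: 24
Days to hours: 5 x 24 = 120
Total: 120 + 8 = 128

128


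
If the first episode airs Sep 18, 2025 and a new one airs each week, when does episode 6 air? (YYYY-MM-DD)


First occurrence: 2025-09-18 (occurrence 1)
Each occurrence is 7 days after the previous.
Occurrence 6 is 5 weeks after the first.
5 weeks = 35 days
2025-09-18 + 35 days = 2025-10-23

2025-10-23


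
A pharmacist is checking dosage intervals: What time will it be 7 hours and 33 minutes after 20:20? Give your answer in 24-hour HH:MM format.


Start time: 20:20
Adding: 7 hours 33 minutes
Minutes: 20 + 33 = 53
Hours: 20 + 7 + 0 = 27
Hour wraparound: 27 mod 24 = 3
Result: 03:53

03:53


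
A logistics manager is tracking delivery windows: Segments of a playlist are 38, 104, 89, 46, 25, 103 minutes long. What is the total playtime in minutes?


Durations: 38, 104, 89, 46, 25, 103
Running sum: 38
+ 104 = 142
+ 89 = 231
+ 46 = 277
+ 25 = 302
+ 103 = 405
Total duration: 405 minutes
That is 6 hours and 45 minutes

405


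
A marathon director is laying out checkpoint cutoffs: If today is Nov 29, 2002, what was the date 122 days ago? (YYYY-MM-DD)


Start: 2002-11-29
Subtracting 122 days
Days already passed in November: 29
After going back through November: 93 more days to subtract
October 2002: 31 days, 62 remaining
September 2002: 30 days, 32 remaining
August 2002: 31 days, 1 remaining
July 2002 has 31 days, need 1
Result: 2002-07-30

2002-07-30


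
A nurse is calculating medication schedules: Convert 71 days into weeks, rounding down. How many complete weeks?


Total days: 71
Days per week: 7
Division: 71 / 7 = 10 remainder 1
Complete weeks: 10
Remaining days: 1

10


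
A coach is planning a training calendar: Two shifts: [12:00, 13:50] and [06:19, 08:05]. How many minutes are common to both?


Interval A: [720, 830] minutes from midnight
Interval B: [379, 485] minutes from midnight
Overlap start = max(720, 379) = 720
Overlap end = min(830, 485) = 485
End <= start, so the intervals do not overlap: 0 minutes

0


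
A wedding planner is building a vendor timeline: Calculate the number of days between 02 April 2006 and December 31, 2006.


Start: April 02, 2006
End: December 31, 2006
Days left in April: 28
May: 31
June: 30
July: 31
August: 31
... plus remaining months
Sum of remaining months: 245
Total: 28 + 245 = 273

273


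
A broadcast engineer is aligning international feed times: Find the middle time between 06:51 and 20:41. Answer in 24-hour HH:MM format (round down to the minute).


Start time: 06:51 = 411 minutes from midnight
End time: 20:41 = 1241 minutes from midnight
Sum: 411 + 1241 = 1652
Midpoint: 1652 / 2 = 826 minutes
Convert: 826 / 60 = 13 hours, 46 minutes
Result: 13:46

13:46


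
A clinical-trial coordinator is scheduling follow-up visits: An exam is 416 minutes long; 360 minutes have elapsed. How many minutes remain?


Total budget: 416 minutes
Time used: 360 minutes
Remaining: 416 - 360 = 56 minutes
Percent used: 86.5%
Percent remaining: 13.5%

56


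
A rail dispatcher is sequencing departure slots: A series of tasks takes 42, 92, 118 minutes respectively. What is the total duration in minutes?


Durations: 42, 92, 118
Running sum: 42
+ 92 = 134
+ 118 = 252
Total duration: 252 minutes
That is 4 hours and 12 minutes

252


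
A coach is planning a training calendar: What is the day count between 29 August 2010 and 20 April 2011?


Start date: 2010-08-29
End date: 2011-04-20
Aug 2010: +3 days
Sep 2010: +30 days
Oct 2010: +31 days
... (6 more months)
Total: 234 days

234


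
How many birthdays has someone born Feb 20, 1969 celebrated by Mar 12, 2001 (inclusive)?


Birth: 1969-02-20
Reference: 2001-03-12
Year difference: 2001 - 1969 = 32
Has birthday (02-20) occurred by 03-12? Yes
Age in full years: 32

32


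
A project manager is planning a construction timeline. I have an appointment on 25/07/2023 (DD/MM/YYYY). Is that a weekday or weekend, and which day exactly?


Date: 2023-07-25
January 1, 2023 is a Sunday
Day of year: 206
Offset from Jan 1: 205 days
205 mod 7 = 2
Result: Tuesday

Tuesday


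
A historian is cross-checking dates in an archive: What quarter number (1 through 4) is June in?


Month: June (month 6)
Q1: January-March (months 1-3)
Q2: April-June (months 4-6)
Q3: July-September (months 7-9)
Q4: October-December (months 10-12)
Month 6 falls in Q2

2


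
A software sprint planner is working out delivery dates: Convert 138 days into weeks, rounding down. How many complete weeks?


Total days: 138
Days per week: 7
Division: 138 / 7 = 19 remainder 5
Complete weeks: 19
Remaining days: 5

19


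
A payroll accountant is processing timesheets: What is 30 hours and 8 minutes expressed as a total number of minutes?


Hours: 30
Minutes: 8
Convert hours to minutes: 30 x 60 = 1800
Add remaining minutes: 1800 + 8 = 1808

1808


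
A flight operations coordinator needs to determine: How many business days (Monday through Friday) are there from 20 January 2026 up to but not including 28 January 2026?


Start: 2026-01-20 (Tuesday)
End (exclusive): 2026-01-28 (Wednesday)
Total calendar days: 8
Full weeks: 8 // 7 = 1 -> 5 weekdays
Remaining 1 days starting on Tuesday:
  Tue(w) -> 1 weekdays
Total business days: 5 + 1 = 6

6


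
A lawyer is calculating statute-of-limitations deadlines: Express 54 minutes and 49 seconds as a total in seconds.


Minutes: 54
Seconds: 49
Convert minutes to seconds: 54 x 60 = 3240
Add remaining seconds: 3240 + 49 = 3289

3289


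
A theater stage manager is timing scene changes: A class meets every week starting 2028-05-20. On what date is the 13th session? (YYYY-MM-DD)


First occurrence: 2028-05-20 (occurrence 1)
Each occurrence is 7 days after the previous.
Occurrence 13 is 12 weeks after the first.
12 weeks = 84 days
2028-05-20 + 84 days = 2028-08-12

2028-08-12


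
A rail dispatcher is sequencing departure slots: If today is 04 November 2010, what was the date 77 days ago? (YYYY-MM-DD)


Start: 2010-11-04
Subtracting 77 days
Days already passed in November: 4
After going back through November: 73 more days to subtract
October 2010: 31 days, 42 remaining
September 2010: 30 days, 12 remaining
August 2010 has 31 days, need 12
Result: 2010-08-19

2010-08-19


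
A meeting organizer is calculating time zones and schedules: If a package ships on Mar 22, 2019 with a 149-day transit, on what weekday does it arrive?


Start: 2019-03-22 (Friday)
Step 1 - find target date: add 149 days
  2019-03-22 + 149 days = 2019-08-18
Step 2 - day of week:
  149 mod 7 = 2
  Friday + 2 days -> Sunday
Result: Sunday (2019-08-18)

Sunday


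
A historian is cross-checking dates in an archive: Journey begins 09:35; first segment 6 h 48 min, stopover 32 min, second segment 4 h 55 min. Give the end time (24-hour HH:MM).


Depart: 09:35
Leg 1: +408 min -> 16:23
Layover: +32 min -> 16:55
Leg 2: +295 min -> 21:50
Total travel: 735 minutes = 12h 15m
Arrival: 21:50

21:50


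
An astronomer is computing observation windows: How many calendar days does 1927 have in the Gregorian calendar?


Year: 1927
Check leap year rules:
Divisible by 4? No
1927 is not a leap year
Days: 365

365


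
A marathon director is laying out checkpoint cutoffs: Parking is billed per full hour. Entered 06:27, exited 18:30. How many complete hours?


Start: 06:27
End: 18:30
Hour difference: 18 - 6 = 12 hours
Minute difference: 30 - 27 = 3 minutes
Total minutes: 723
Complete hours: 723 / 60 = 12 (remainder 3)

12


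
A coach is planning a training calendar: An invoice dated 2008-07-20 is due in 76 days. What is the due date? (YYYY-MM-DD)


Start: 2008-07-20
Adding 76 days
Days remaining in July: 11
After July: 65 days still to add
August 2008: 31 days, 34 remaining
September 2008: 30 days, 4 remaining
October 2008 has 31 days, need 4
Result: 2008-10-04

2008-10-04


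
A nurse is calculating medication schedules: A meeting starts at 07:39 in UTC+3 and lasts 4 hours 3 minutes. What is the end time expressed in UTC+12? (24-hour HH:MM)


Start: 07:39 in UTC+3
Step 1 - add duration:
  minutes: 39 + 3 = 42
  hours: 7 + 4 + 0 = 11
  end in UTC+3: 11:42
Step 2 - convert UTC+3 -> UTC+12:
  offset difference: 12 - (3) = 9 hours
  11 + (9) = 20 -> mod 24 = 20
Result: 20:42 in UTC+12

20:42


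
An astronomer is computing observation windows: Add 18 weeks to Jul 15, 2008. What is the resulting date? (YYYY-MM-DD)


Start: 2008-07-15
Weeks to add: 18
Convert to days: 18 x 7 = 126 days
Add 126 days to 2008-07-15
Result: 2008-11-18

2008-11-18


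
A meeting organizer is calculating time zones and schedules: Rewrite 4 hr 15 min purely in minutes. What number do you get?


Hours: 4
Extra minutes: 15
Minutes per hour: 60
Hours to minutes: 4 x 60 = 240
Total: 240 + 15 = 255

255


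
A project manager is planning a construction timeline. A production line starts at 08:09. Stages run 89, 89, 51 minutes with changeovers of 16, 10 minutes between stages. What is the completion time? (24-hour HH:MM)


Start: 08:09 = 489 min from midnight
  after task 1 (89 min): 09:38
  after break (16 min): 09:54
  after task 2 (89 min): 11:23
  after break (10 min): 11:33
  after task 3 (51 min): 12:24
Total elapsed: 255 minutes
End time: 12:24

12:24


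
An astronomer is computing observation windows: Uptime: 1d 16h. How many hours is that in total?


Days: 1
Extra hours: 16
Hours per day: 24
Days to hours: 1 x 24 = 24
Total: 24 + 16 = 40

40


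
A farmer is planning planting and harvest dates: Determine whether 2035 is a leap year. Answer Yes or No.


Year: 2035
Divisible by 4? 2035 / 4 = 508.75 -> No
Not divisible by 4, so NOT a leap year

No


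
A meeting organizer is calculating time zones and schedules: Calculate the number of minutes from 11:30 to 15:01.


Start time: 11:30 = 690 minutes from midnight
End time: 15:01 = 901 minutes from midnight
Difference: 901 - 690 = 211 minutes
That is 3 hours and 31 minutes

211


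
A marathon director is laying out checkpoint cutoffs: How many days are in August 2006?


Month: August
Year: 2006
August is a 31-day month
Total: 31 days

31


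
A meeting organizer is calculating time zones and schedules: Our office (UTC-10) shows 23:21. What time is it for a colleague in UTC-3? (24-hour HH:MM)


Local time: 23:21 at UTC-10 (offset -10h)
Target zone: UTC-3 (offset -3h)
Difference: -3 - (-10) = 7 hours
Calculation: 23 + (7) = 30
Wraparound: (30) mod 24 = 6
Result: 06:21

06:21


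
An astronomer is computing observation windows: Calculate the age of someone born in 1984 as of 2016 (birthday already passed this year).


Birth year: 1984
Current year: 2016
Age = current year - birth year
Age = 2016 - 1984 = 32

32


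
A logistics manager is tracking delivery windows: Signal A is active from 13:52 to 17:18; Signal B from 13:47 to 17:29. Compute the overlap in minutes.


Interval A: [832, 1038] minutes from midnight
Interval B: [827, 1049] minutes from midnight
Overlap start = max(832, 827) = 832
Overlap end = min(1038, 1049) = 1038
Overlap = 1038 - 832 = 206 minutes

206


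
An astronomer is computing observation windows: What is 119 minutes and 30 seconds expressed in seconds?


Minutes: 119
Extra seconds: 30
Seconds per minute: 60
Minutes to seconds: 119 x 60 = 7140
Total: 7140 + 30 = 7170

7170


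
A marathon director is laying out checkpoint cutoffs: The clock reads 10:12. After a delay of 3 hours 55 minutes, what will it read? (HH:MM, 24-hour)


Start time: 10:12
Adding: 3 hours 55 minutes
Minutes: 12 + 55 = 67
Minute overflow: 67 >= 60, so carry 1 hour, minutes = 7
Hours: 10 + 3 + 1 = 14
Result: 14:07

14:07


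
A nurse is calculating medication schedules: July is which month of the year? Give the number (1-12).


Calendar month order:
6. June
7. July <--
8. August
July is month number 7

7


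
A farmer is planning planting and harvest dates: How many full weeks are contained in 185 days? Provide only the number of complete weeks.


Total days: 185
Days per week: 7
Division: 185 / 7 = 26 remainder 3
Complete weeks: 26
Remaining days: 3

26


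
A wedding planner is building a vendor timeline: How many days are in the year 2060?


Year: 2060
Check leap year rules:
Divisible by 4? Yes
Divisible by 100? No
2060 is a leap year
Days: 366

366


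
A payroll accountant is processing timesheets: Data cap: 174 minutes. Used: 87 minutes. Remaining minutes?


Total budget: 174 minutes
Time used: 87 minutes
Remaining: 174 - 87 = 87 minutes
Percent used: 50.0%
Percent remaining: 50.0%

87


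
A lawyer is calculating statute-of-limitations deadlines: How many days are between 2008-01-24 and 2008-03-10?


Start date: 2008-01-24
End date: 2008-03-10
Jan 2008: +8 days
Feb 2008: +29 days
Mar 2008: +9 days
Total: 46 days

46


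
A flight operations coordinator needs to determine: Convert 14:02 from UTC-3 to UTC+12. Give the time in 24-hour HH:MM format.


Local time: 14:02 at UTC-3 (offset -3h)
Target zone: UTC+12 (offset 12h)
Difference: 12 - (-3) = 15 hours
Calculation: 14 + (15) = 29
Wraparound: (29) mod 24 = 5
Result: 05:02

05:02


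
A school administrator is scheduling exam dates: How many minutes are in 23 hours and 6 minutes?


Hours: 23
Extra minutes: 6
Minutes per hour: 60
Hours to minutes: 23 x 60 = 1380
Total: 1380 + 6 = 1386

1386


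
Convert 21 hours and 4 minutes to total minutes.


Hours: 21
Minutes: 4
Convert hours to minutes: 21 x 60 = 1260
Add remaining minutes: 1260 + 4 = 1264

1264


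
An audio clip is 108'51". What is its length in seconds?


Minutes: 108
Seconds: 51
Convert minutes to seconds: 108 x 60 = 6480
Add remaining seconds: 6480 + 51 = 6531

6531


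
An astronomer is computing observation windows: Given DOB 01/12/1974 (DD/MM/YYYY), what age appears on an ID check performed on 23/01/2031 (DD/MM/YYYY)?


Birth: 1974-12-01
Reference: 2031-01-23
Year difference: 2031 - 1974 = 57
Has birthday (12-01) occurred by 01-23? No
Birthday not yet reached this year -> subtract 1
Age in full years: 56

56


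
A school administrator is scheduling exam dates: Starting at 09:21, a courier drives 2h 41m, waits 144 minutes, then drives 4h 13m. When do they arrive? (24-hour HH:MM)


Depart: 09:21
Leg 1: +161 min -> 12:02
Layover: +144 min -> 14:26
Leg 2: +253 min -> 18:39
Total travel: 558 minutes = 9h 18m
Arrival: 18:39

18:39


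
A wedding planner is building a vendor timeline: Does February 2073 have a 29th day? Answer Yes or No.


Year: 2073
Divisible by 4? 2073 / 4 = 518.25 -> No
Not divisible by 4, so NOT a leap year

No


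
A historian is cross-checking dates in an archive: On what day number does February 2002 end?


Month: February
Year: 2002
2002 is not a leap year
February has 28 days
Total: 28 days

28


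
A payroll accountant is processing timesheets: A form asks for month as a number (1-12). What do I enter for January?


Calendar month order:
1. January <--
2. February
January is month number 1

1


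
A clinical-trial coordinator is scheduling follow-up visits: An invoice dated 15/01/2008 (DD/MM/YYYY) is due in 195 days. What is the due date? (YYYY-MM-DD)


Start: 2008-01-15
Adding 195 days
Days remaining in January: 16
After January: 179 days still to add
February 2008: 29 days, 150 remaining
March 2008: 31 days, 119 remaining
April 2008: 30 days, 89 remaining
May 2008: 31 days, 58 remaining
Result: 2008-07-28

2008-07-28


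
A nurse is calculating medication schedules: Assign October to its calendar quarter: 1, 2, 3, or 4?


Month: October (month 10)
Q1: January-March (months 1-3)
Q2: April-June (months 4-6)
Q3: July-September (months 7-9)
Q4: October-December (months 10-12)
Month 10 falls in Q4

4


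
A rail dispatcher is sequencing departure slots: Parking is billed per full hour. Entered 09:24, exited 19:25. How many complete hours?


Start: 09:24
End: 19:25
Hour difference: 19 - 9 = 10 hours
Minute difference: 25 - 24 = 1 minutes
Total minutes: 601
Complete hours: 601 / 60 = 10 (remainder 1)

10


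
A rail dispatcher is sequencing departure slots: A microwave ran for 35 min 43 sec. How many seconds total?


Minutes: 35
Extra seconds: 43
Seconds per minute: 60
Minutes to seconds: 35 x 60 = 2100
Total: 2100 + 43 = 2143

2143


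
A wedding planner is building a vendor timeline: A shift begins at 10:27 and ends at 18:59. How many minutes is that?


Start time: 10:27 = 627 minutes from midnight
End time: 18:59 = 1139 minutes from midnight
Difference: 1139 - 627 = 512 minutes
That is 8 hours and 32 minutes

512


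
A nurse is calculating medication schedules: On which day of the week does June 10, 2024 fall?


Date: 2024-06-10
January 1, 2024 is a Monday
Day of year: 162
Offset from Jan 1: 161 days
161 mod 7 = 0
Result: Monday

Monday


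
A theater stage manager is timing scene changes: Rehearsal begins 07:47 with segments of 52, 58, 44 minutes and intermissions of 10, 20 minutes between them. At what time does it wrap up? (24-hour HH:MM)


Start: 07:47 = 467 min from midnight
  after task 1 (52 min): 08:39
  after break (10 min): 08:49
  after task 2 (58 min): 09:47
  after break (20 min): 10:07
  after task 3 (44 min): 10:51
Total elapsed: 184 minutes
End time: 10:51

10:51


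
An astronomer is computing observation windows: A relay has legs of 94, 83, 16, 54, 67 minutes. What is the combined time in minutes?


Durations: 94, 83, 16, 54, 67
Running sum: 94
+ 83 = 177
+ 16 = 193
+ 54 = 247
+ 67 = 314
Total duration: 314 minutes
That is 5 hours and 14 minutes

314


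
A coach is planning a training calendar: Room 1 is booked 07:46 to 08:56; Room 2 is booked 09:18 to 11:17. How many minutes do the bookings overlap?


Interval A: [466, 536] minutes from midnight
Interval B: [558, 677] minutes from midnight
Overlap start = max(466, 558) = 558
Overlap end = min(536, 677) = 536
End <= start, so the intervals do not overlap: 0 minutes

0


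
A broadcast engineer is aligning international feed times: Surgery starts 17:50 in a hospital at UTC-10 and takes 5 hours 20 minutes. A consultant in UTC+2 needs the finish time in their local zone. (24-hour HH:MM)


Start: 17:50 in UTC-10
Step 1 - add duration:
  minutes: 50 + 20 = 70 (carry 1h)
  hours: 17 + 5 + 1 = 23
  end in UTC-10: 23:10
Step 2 - convert UTC-10 -> UTC+2:
  offset difference: 2 - (-10) = 12 hours
  23 + (12) = 35 -> mod 24 = 11
Result: 11:10 in UTC+2

11:10


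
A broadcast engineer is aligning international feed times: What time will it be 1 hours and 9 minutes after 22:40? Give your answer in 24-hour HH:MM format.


Start time: 22:40
Adding: 1 hours 9 minutes
Minutes: 40 + 9 = 49
Hours: 22 + 1 + 0 = 23
Result: 23:49

23:49


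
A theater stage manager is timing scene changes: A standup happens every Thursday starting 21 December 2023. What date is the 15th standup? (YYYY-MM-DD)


First occurrence: 2023-12-21 (occurrence 1)
Each occurrence is 7 days after the previous.
Occurrence 15 is 14 weeks after the first.
14 weeks = 98 days
2023-12-21 + 98 days = 2024-03-28

2024-03-28


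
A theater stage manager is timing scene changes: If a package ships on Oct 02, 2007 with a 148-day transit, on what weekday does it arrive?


Start: 2007-10-02 (Tuesday)
Step 1 - find target date: add 148 days
  2007-10-02 + 148 days = 2008-02-27
Step 2 - day of week:
  148 mod 7 = 1
  Tuesday + 1 days -> Wednesday
Result: Wednesday (2008-02-27)

Wednesday


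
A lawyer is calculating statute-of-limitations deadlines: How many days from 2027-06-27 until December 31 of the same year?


Start: June 27, 2027
End: December 31, 2027
Days left in June: 3
July: 31
August: 31
September: 30
October: 31
... plus remaining months
Sum of remaining months: 184
Total: 3 + 184 = 187

187


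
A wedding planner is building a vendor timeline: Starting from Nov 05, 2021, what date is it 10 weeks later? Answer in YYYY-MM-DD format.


Start: 2021-11-05
Weeks to add: 10
Convert to days: 10 x 7 = 70 days
Add 70 days to 2021-11-05
Result: 2022-01-14

2022-01-14


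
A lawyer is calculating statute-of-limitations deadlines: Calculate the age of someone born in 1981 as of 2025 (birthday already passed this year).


Birth year: 1981
Current year: 2025
Age = current year - birth year
Age = 2025 - 1981 = 44

44


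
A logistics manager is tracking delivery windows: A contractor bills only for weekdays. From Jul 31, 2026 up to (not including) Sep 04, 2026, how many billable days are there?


Start: 2026-07-31 (Friday)
End (exclusive): 2026-09-04 (Friday)
Total calendar days: 35
Full weeks: 35 // 7 = 5 -> 25 weekdays
Remaining 0 days starting on Friday:
Total business days: 25 + 0 = 25

25


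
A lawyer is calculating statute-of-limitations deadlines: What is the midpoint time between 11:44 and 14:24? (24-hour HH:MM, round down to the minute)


Start time: 11:44 = 704 minutes from midnight
End time: 14:24 = 864 minutes from midnight
Sum: 704 + 864 = 1568
Midpoint: 1568 / 2 = 784 minutes
Convert: 784 / 60 = 13 hours, 4 minutes
Result: 13:04

13:04


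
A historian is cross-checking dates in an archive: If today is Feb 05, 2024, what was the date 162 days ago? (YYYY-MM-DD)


Start: 2024-02-05
Subtracting 162 days
Days already passed in February: 5
After going back through February: 157 more days to subtract
January 2024: 31 days, 126 remaining
December 2023: 31 days, 95 remaining
November 2023: 30 days, 65 remaining
October 2023: 31 days, 34 remaining
Result: 2023-08-27

2023-08-27


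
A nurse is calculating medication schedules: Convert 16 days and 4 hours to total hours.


Days: 16
Extra hours: 4
Hours per day: 24
Days to hours: 16 x 24 = 384
Total: 384 + 4 = 388

388


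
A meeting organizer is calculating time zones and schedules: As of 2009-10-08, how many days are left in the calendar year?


Start: October 08, 2009
End: December 31, 2009
Days left in October: 23
November: 30
December: 31
Sum of remaining months: 61
Total: 23 + 61 = 84

84


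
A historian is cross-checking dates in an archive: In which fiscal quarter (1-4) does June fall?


Month: June (month 6)
Q1: January-March (months 1-3)
Q2: April-June (months 4-6)
Q3: July-September (months 7-9)
Q4: October-December (months 10-12)
Month 6 falls in Q2

2


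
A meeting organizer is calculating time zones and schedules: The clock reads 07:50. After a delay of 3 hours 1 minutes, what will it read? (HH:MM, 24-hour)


Start time: 07:50
Adding: 3 hours 1 minutes
Minutes: 50 + 1 = 51
Hours: 7 + 3 + 0 = 10
Result: 10:51

10:51
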